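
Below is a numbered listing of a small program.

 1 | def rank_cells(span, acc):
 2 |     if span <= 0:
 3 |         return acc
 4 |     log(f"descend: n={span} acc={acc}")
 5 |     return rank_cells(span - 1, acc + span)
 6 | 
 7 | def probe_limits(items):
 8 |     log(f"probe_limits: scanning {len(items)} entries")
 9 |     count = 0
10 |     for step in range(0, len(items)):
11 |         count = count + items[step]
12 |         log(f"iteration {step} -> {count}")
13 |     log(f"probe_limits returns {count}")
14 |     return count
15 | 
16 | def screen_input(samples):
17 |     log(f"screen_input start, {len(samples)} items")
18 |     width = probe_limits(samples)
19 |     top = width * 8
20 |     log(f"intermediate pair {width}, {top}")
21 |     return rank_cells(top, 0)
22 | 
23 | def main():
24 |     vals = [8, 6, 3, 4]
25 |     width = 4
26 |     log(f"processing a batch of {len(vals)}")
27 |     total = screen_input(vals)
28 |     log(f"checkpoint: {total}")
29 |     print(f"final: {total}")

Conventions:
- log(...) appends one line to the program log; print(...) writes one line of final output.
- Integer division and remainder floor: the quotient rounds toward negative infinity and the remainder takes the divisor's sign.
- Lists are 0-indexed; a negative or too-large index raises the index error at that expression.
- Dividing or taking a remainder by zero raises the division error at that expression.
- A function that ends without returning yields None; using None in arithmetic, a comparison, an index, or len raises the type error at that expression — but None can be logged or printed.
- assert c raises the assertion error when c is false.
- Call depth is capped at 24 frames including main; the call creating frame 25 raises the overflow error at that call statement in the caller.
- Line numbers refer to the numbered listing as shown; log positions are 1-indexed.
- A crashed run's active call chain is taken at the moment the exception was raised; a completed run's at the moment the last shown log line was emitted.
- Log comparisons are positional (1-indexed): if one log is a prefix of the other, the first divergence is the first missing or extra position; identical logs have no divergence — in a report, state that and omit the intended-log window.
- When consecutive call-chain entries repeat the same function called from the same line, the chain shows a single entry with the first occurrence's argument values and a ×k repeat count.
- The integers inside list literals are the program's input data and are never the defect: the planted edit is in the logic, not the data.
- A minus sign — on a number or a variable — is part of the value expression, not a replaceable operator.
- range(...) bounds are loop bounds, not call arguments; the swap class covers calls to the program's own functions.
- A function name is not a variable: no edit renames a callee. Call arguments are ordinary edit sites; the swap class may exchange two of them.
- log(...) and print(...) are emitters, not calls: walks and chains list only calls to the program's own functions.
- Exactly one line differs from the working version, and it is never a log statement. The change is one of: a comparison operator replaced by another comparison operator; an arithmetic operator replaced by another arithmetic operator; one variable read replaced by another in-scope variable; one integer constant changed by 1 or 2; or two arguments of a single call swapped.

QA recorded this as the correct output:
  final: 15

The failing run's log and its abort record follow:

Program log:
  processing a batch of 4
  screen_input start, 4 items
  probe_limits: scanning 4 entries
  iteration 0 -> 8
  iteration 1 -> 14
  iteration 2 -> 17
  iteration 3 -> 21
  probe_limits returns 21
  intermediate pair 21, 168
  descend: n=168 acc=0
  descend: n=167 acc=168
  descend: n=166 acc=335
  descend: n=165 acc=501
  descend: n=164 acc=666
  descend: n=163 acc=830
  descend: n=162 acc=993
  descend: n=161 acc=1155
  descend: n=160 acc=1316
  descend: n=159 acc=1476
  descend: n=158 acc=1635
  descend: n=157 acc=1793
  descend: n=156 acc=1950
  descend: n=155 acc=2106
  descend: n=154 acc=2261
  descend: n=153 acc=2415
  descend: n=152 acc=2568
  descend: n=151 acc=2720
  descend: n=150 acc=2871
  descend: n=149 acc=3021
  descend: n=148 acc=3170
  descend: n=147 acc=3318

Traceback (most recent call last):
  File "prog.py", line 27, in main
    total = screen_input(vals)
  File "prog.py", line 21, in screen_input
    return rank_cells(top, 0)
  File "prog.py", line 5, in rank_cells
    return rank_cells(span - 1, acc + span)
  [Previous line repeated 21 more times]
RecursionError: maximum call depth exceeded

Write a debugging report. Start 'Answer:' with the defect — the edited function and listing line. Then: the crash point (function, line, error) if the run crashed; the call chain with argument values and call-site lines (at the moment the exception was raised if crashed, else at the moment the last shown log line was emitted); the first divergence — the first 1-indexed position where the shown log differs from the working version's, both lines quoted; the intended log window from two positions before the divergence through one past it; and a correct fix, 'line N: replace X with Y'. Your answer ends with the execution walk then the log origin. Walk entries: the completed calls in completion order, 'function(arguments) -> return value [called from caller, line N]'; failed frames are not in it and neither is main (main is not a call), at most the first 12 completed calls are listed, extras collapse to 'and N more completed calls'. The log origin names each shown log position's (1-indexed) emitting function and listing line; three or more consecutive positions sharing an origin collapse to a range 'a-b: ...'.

Answer: the defect is in screen_input at line 19.
The tell: The log first diverges at position 9: the faulty run prints 'intermediate pair 21, 168' where the working version prints 'intermediate pair 21, 5'.
Crash: rank_cells, line 5, RecursionError.
Call chain: main -> screen_input([8, 6, 3, 4]) (called at line 27) -> rank_cells(168, 0) (called at line 21) -> rank_cells(167, 168) (called at line 5) ×21.
First divergence: position 9; shown 'intermediate pair 21, 168' vs intended 'intermediate pair 21, 5'.
Intended log window:
  7: iteration 3 -> 21
  8: probe_limits returns 21
  9: intermediate pair 21, 5
  10: descend: n=5 acc=0
Execution walk:
  probe_limits([8, 6, 3, 4]) -> 21  [called from screen_input, line 18]
Log origins:
  1 — main, line 26
  2 — screen_input, line 17
  3 — probe_limits, line 8
  4-7 — probe_limits, line 12
  8 — probe_limits, line 13
  9 — screen_input, line 20
  10-31 — rank_cells, line 4
A correct fix: line 19: replace `*` with `%`.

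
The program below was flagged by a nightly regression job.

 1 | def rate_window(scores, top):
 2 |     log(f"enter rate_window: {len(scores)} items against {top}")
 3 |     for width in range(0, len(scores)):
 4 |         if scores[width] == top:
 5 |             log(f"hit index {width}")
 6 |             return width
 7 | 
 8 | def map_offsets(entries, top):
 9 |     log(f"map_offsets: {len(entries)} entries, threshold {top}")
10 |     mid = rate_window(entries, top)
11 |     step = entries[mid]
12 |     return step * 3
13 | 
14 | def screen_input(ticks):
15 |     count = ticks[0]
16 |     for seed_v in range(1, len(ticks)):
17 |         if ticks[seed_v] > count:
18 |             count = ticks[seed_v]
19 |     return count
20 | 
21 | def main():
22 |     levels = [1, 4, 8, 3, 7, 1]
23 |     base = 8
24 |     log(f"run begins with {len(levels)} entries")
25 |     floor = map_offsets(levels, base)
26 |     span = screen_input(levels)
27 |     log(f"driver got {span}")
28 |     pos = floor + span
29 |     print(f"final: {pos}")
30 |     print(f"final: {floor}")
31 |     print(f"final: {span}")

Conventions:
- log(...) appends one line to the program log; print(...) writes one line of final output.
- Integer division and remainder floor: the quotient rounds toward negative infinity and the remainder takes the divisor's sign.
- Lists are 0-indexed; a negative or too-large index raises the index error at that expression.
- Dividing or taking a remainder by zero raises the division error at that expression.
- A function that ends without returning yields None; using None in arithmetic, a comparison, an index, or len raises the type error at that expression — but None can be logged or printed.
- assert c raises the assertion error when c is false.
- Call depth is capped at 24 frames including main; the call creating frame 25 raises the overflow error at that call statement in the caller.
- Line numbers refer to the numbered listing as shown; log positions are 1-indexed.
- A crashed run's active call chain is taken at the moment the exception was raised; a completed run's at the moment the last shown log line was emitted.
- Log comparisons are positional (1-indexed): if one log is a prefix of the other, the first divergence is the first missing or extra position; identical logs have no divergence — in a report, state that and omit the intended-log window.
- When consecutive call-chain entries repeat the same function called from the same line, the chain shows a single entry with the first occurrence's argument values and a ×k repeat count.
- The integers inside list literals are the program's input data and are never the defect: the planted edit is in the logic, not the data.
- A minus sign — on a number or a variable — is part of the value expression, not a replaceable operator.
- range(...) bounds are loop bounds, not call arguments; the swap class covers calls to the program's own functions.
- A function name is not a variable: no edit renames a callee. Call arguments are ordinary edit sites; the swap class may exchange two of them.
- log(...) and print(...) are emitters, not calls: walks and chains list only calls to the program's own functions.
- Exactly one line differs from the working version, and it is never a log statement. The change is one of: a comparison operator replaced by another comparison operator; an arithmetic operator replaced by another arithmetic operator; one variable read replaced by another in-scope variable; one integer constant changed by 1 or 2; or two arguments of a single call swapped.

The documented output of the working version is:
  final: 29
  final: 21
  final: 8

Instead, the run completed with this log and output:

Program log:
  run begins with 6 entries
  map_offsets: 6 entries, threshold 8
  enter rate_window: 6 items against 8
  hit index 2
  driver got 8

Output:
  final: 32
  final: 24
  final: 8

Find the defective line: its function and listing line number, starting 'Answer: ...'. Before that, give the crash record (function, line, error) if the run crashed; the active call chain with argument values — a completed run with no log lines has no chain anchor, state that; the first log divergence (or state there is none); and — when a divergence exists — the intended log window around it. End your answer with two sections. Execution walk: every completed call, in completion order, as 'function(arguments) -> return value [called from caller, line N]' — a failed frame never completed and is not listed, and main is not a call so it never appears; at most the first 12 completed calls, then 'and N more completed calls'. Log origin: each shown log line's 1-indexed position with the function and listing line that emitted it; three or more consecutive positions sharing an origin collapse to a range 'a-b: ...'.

Answer: the defect is in main at line 23.
Key observation: The log first diverges at position 2: the faulty run prints 'map_offsets: 6 entries, threshold 8' where the working version prints 'map_offsets: 6 entries, threshold 7'.
Call chain: main.
First divergence: at position 2 the run shows 'map_offsets: 6 entries, threshold 8' where the working version logs 'map_offsets: 6 entries, threshold 7'.
Intended log window:
  1: run begins with 6 entries
  2: map_offsets: 6 entries, threshold 7
  3: enter rate_window: 6 items against 7
Execution walk:
  rate_window([1, 4, 8, 3, 7, 1], 8) -> 2  [called from map_offsets, line 10]
  map_offsets([1, 4, 8, 3, 7, 1], 8) -> 24  [called from main, line 25]
  screen_input([1, 4, 8, 3, 7, 1]) -> 8  [called from main, line 26]
Origin of each log line:
  1: from main, line 24
  2: from map_offsets, line 9
  3: from rate_window, line 2
  4: from rate_window, line 5
  5: from main, line 27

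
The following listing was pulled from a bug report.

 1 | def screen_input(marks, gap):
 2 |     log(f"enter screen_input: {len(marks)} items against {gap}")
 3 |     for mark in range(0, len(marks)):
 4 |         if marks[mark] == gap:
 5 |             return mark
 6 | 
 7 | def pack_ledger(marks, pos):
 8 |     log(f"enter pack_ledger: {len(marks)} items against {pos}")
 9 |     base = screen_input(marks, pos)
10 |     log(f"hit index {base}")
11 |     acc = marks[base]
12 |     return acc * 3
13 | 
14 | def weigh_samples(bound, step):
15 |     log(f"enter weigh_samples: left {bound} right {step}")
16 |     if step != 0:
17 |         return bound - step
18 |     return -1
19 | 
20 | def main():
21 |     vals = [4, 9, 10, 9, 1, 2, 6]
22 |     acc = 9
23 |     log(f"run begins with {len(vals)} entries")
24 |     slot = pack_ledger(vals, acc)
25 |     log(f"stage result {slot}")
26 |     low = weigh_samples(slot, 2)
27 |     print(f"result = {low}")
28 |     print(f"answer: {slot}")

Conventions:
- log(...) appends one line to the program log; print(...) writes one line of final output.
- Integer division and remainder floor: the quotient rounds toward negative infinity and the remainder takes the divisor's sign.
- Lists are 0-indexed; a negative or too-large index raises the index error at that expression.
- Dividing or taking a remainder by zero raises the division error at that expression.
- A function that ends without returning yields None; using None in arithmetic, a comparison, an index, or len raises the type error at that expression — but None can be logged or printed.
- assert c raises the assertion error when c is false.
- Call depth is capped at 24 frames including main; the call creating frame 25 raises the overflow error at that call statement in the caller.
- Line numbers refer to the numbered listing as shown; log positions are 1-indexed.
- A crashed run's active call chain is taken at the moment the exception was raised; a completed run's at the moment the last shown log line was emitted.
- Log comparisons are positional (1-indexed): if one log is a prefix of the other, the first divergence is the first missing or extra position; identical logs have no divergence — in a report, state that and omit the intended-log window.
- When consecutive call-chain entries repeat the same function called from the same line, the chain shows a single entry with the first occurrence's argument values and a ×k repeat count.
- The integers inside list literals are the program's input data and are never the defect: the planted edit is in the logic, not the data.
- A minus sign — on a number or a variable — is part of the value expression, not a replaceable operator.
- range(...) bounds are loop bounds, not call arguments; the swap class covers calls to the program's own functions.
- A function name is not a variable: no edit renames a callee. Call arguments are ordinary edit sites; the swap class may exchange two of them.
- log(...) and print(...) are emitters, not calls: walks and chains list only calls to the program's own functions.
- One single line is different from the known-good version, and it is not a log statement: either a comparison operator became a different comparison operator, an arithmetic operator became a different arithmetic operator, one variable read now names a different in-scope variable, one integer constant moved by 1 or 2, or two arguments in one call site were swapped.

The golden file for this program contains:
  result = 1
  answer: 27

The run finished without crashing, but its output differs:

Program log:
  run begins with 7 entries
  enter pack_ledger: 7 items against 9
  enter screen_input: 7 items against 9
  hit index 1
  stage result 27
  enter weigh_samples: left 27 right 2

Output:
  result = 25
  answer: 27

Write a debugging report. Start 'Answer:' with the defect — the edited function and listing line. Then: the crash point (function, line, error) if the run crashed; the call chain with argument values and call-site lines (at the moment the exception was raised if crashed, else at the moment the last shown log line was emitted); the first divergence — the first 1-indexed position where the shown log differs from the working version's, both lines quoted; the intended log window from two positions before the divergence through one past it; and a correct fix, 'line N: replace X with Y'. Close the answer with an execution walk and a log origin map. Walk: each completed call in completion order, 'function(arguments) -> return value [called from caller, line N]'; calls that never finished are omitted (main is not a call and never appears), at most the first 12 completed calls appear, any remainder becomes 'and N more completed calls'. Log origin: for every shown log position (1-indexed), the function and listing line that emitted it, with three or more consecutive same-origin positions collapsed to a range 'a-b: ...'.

Answer: the defect is in weigh_samples at line 17.
Key observation: The logs agree in full; only the final output differs.
Call chain: main -> weigh_samples(27, 2) (called at line 26).
First divergence: none — the logs agree in full.
Execution walk:
  screen_input([4, 9, 10, 9, 1, 2, 6], 9) -> 1  [called from pack_ledger, line 9]
  pack_ledger([4, 9, 10, 9, 1, 2, 6], 9) -> 27  [called from main, line 24]
  weigh_samples(27, 2) -> 25  [called from main, line 26]
Log line origins:
  1: logged in main at line 23
  2: logged in pack_ledger at line 8
  3: logged in screen_input at line 2
  4: logged in pack_ledger at line 10
  5: logged in main at line 25
  6: logged in weigh_samples at line 15
A correct fix: line 17: replace `-` with `%`.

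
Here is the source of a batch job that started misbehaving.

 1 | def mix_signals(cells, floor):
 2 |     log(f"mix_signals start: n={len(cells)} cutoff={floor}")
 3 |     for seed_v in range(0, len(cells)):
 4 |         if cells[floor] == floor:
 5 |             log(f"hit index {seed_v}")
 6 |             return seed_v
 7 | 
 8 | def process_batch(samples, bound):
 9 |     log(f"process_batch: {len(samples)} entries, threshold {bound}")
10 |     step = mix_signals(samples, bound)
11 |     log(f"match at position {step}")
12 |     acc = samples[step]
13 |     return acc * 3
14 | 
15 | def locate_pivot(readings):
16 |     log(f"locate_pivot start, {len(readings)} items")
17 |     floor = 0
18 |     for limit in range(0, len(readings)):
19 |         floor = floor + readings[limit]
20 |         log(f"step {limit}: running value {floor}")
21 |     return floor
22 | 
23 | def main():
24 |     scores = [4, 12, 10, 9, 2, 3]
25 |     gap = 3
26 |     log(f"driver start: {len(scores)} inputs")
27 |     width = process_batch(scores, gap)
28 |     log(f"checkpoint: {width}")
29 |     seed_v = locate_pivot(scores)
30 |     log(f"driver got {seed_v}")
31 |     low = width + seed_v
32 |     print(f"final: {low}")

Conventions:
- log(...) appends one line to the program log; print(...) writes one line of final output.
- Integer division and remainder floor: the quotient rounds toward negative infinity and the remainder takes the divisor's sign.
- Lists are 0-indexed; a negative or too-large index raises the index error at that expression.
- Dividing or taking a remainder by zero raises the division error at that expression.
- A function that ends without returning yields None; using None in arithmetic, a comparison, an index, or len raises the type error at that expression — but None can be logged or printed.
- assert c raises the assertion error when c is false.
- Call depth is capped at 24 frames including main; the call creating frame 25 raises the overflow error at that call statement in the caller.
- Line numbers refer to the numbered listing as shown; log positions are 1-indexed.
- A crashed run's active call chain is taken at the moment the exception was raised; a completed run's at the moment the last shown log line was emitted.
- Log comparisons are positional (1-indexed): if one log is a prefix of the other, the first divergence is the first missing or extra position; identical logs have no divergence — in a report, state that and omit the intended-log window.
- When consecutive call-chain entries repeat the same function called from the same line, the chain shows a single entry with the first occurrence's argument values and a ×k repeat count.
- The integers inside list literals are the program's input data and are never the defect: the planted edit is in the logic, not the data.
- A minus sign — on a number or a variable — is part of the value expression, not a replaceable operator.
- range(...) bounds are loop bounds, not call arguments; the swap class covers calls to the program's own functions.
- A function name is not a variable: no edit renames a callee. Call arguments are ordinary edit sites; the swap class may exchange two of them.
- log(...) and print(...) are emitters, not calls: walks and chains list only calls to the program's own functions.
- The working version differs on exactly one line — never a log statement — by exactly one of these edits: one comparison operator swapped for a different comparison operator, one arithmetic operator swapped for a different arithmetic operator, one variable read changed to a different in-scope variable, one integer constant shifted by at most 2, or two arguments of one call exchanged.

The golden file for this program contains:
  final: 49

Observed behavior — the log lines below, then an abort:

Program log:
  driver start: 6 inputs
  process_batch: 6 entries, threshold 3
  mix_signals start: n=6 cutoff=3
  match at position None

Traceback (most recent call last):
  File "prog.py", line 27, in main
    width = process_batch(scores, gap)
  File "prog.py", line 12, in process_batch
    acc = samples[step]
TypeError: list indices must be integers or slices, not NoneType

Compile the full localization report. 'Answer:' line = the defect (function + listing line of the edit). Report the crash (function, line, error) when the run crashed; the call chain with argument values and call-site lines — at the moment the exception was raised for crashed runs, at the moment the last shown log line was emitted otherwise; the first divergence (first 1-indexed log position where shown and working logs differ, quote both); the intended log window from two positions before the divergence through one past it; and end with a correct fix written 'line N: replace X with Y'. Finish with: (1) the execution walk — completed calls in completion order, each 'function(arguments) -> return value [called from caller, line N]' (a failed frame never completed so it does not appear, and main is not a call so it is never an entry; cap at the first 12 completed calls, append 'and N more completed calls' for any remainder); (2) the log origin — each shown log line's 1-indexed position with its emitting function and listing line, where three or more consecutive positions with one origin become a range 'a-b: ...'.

Answer: the defect is in mix_signals at line 4.
Key fact: The log first diverges at position 4: the faulty run prints 'match at position None' where the working version prints 'hit index 5'.
Crash: process_batch, line 12, TypeError.
Call chain: main -> process_batch([4, 12, 10, 9, 2, 3], 3) (called at line 27).
First divergence: at position 4 the run shows 'match at position None' where the working version logs 'hit index 5'.
Intended log window:
  2: process_batch: 6 entries, threshold 3
  3: mix_signals start: n=6 cutoff=3
  4: hit index 5
  5: match at position 5
Execution walk:
  mix_signals([4, 12, 10, 9, 2, 3], 3) -> None  [called from process_batch, line 10]
Log origin:
  1: from main, line 26
  2: from process_batch, line 9
  3: from mix_signals, line 2
  4: from process_batch, line 11
A correct fix: line 4: replace `cells[floor]` with `cells[seed_v]`.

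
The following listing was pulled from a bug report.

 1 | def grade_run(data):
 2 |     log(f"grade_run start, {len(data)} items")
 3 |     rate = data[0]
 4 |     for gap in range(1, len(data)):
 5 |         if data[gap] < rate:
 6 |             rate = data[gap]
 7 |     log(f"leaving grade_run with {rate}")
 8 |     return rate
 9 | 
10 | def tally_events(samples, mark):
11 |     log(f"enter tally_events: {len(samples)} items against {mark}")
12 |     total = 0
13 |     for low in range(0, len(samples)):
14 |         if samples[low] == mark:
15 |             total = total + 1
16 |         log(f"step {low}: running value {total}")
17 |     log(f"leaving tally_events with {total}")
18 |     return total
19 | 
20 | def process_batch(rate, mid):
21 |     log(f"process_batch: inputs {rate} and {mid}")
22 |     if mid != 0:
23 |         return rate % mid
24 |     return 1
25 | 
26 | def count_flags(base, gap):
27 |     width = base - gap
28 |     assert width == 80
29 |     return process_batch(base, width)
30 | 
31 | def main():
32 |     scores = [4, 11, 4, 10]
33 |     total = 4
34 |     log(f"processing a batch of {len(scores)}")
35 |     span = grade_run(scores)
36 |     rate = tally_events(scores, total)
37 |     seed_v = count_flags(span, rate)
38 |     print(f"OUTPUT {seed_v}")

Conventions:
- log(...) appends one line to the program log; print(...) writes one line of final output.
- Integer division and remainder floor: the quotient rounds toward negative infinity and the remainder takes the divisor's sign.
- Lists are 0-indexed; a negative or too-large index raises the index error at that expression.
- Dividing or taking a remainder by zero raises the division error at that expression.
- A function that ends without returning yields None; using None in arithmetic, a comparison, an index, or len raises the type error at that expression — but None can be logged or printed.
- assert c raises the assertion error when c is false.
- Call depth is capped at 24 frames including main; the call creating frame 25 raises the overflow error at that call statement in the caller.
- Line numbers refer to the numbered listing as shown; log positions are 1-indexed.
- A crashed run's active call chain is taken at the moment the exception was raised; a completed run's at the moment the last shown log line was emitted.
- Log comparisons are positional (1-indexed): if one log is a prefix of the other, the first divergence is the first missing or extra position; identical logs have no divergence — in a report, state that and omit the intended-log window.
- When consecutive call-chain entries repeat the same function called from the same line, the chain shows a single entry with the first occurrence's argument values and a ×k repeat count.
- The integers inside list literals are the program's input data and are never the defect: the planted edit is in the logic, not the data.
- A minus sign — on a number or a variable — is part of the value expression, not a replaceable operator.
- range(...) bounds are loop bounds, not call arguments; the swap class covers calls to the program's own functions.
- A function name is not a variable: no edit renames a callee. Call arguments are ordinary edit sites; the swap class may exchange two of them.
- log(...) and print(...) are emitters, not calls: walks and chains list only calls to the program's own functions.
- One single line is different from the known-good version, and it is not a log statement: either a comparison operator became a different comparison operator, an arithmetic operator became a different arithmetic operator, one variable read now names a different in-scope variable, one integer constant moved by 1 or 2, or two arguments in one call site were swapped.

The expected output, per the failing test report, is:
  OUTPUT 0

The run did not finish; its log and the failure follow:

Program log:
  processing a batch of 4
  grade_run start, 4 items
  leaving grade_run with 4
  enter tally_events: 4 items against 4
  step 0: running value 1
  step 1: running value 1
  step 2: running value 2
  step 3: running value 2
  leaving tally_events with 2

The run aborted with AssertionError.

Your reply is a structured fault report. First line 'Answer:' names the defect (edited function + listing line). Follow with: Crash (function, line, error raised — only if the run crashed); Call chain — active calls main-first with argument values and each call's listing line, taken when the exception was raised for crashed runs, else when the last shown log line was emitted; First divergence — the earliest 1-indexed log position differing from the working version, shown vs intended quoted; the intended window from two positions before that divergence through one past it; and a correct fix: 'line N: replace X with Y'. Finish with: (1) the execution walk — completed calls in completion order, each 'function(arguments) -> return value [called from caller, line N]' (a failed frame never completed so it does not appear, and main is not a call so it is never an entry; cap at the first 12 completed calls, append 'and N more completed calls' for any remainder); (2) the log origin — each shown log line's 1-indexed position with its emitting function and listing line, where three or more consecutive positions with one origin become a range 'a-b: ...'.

Answer: the defect is in count_flags at line 28.
Core observation: The shown log is a 9-line prefix of the intended one, whose next entry is 'process_batch: inputs 4 and 2'.
Crash: count_flags, line 28, AssertionError.
Call chain: main -> count_flags(4, 2) (called at line 37).
First divergence: position 10 — the faulty run's log ends after 9 lines; the working version continues with 'process_batch: inputs 4 and 2'.
Intended log window:
  8: step 3: running value 2
  9: leaving tally_events with 2
  10: process_batch: inputs 4 and 2
Execution walk:
  grade_run([4, 11, 4, 10]) -> 4  [called from main, line 35]
  tally_events([4, 11, 4, 10], 4) -> 2  [called from main, line 36]
Log origins:
  1: logged in main at line 34
  2: logged in grade_run at line 2
  3: logged in grade_run at line 7
  4: logged in tally_events at line 11
  5-8: logged in tally_events at line 16
  9: logged in tally_events at line 17
A correct fix: line 28: replace `==` with `<=`.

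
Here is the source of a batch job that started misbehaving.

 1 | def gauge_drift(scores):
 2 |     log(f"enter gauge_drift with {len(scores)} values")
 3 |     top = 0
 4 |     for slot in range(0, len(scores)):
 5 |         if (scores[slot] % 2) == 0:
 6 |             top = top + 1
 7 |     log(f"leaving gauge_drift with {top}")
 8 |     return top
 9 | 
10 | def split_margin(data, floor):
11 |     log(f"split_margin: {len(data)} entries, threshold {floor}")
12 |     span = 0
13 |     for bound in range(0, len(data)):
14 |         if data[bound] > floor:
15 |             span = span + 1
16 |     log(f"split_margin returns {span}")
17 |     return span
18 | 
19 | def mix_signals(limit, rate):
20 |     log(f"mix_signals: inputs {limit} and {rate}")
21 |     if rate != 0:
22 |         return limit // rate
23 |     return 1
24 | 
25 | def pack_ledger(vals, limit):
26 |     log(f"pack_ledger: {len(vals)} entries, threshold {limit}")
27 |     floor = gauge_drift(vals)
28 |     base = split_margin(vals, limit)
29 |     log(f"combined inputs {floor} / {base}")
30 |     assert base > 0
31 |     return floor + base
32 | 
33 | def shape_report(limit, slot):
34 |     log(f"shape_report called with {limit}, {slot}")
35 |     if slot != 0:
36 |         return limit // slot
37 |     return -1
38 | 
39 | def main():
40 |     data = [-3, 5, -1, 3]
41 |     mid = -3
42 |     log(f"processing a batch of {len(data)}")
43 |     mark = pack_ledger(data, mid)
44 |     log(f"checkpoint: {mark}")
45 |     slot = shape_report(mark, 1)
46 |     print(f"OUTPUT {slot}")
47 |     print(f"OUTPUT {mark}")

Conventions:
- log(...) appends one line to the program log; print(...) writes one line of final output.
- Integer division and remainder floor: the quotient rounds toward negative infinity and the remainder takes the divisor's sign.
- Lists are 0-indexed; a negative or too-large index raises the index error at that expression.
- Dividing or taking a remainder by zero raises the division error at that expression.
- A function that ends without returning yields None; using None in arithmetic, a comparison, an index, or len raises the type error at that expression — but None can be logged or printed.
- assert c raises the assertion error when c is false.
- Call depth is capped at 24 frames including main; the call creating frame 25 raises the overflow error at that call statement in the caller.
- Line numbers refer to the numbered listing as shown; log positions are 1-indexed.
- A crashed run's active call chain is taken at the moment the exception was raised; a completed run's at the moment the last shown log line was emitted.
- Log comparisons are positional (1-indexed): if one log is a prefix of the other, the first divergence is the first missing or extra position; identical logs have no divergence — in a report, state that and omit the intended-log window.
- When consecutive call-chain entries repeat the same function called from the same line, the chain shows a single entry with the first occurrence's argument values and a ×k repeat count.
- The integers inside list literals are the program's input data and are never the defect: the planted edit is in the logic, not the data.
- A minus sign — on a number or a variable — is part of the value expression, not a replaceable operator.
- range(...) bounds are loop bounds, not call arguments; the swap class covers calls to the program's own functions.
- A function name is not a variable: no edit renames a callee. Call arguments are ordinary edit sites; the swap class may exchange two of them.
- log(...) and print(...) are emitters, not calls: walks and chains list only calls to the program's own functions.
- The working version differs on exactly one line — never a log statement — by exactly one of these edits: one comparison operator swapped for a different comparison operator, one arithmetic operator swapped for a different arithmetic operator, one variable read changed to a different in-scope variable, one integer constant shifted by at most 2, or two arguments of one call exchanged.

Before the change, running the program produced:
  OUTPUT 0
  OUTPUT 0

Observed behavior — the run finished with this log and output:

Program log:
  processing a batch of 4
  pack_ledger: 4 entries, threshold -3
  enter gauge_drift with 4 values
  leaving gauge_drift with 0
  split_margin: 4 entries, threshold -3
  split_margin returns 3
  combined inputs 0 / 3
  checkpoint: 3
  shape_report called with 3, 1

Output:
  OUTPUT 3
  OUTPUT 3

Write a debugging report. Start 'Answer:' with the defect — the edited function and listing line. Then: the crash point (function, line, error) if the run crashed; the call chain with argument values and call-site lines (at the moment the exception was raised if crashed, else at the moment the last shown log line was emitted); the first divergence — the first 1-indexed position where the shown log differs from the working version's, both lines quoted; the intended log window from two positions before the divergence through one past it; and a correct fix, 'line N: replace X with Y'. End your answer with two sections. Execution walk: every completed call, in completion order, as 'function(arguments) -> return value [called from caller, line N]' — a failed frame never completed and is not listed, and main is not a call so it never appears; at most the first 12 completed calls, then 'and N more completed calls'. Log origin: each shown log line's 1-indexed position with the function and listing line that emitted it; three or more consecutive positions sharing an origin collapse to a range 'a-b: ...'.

Answer: the defect is in pack_ledger at line 31.
Key observation: The log first diverges at position 8: the faulty run prints 'checkpoint: 3' where the working version prints 'checkpoint: 0'.
Call chain: main -> shape_report(3, 1) (called at line 45).
First divergence: position 8; shown 'checkpoint: 3' vs intended 'checkpoint: 0'.
Intended log window:
  6: split_margin returns 3
  7: combined inputs 0 / 3
  8: checkpoint: 0
  9: shape_report called with 0, 1
Execution walk:
  gauge_drift([-3, 5, -1, 3]) -> 0  [called from pack_ledger, line 27]
  split_margin([-3, 5, -1, 3], -3) -> 3  [called from pack_ledger, line 28]
  pack_ledger([-3, 5, -1, 3], -3) -> 3  [called from main, line 43]
  shape_report(3, 1) -> 3  [called from main, line 45]
Log line origins:
  1: logged in main at line 42
  2: logged in pack_ledger at line 26
  3: logged in gauge_drift at line 2
  4: logged in gauge_drift at line 7
  5: logged in split_margin at line 11
  6: logged in split_margin at line 16
  7: logged in pack_ledger at line 29
  8: logged in main at line 44
  9: logged in shape_report at line 34
A correct fix: line 31: replace `+` with `//`.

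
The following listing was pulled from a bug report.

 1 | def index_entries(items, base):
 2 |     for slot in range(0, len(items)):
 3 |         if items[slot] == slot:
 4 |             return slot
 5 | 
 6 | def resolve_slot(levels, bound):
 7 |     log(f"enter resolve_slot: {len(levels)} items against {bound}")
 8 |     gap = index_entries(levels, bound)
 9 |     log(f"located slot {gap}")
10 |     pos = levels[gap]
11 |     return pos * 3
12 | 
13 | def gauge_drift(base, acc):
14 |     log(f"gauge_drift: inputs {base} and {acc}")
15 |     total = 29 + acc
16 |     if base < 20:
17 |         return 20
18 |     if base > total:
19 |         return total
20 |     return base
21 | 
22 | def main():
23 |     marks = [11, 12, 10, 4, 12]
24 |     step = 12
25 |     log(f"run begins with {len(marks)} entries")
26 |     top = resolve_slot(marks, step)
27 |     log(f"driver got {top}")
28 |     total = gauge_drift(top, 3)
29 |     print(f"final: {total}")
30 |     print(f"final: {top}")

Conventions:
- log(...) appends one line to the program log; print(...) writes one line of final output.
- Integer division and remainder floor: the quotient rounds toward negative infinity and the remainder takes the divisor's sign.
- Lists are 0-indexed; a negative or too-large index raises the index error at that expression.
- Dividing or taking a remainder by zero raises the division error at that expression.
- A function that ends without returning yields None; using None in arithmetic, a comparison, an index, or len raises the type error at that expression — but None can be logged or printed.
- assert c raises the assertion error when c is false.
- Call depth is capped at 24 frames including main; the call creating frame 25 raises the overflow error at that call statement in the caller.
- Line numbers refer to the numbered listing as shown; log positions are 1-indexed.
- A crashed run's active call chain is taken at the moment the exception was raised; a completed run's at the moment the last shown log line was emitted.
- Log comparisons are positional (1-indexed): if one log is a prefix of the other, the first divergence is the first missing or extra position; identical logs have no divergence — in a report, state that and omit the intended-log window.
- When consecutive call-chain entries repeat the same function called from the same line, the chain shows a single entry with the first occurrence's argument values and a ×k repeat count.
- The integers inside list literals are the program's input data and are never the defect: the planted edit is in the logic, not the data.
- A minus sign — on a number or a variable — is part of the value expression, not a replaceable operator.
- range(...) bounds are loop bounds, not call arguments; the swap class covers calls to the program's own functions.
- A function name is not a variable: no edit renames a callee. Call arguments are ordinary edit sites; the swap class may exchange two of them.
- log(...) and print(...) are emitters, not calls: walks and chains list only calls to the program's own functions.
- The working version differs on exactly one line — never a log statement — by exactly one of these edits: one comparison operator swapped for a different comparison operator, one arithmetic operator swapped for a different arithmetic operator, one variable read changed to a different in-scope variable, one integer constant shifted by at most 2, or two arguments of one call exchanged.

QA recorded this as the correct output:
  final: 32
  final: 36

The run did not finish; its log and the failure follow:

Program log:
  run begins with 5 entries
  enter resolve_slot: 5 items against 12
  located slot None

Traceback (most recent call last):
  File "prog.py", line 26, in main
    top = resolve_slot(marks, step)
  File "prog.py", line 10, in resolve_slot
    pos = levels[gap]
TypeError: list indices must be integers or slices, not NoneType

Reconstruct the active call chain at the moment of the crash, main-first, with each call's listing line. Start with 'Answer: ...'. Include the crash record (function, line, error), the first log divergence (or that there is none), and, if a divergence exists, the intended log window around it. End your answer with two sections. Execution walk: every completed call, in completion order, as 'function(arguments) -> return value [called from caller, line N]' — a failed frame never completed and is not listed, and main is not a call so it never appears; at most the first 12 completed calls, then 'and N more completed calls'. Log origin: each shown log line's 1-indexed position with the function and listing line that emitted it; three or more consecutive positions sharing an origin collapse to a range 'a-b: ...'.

Answer: main -> resolve_slot (called at line 26).
Key observation: The log first diverges at position 3: the faulty run prints 'located slot None' where the working version prints 'located slot 1'.
Crash: resolve_slot, line 10, TypeError.
First divergence: at position 3 the run shows 'located slot None' where the working version logs 'located slot 1'.
Intended log window:
  1: run begins with 5 entries
  2: enter resolve_slot: 5 items against 12
  3: located slot 1
  4: driver got 36
Execution walk:
  index_entries([11, 12, 10, 4, 12], 12) -> None  [called from resolve_slot, line 8]
Log origin:
  1 — main, line 25
  2 — resolve_slot, line 7
  3 — resolve_slot, line 9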